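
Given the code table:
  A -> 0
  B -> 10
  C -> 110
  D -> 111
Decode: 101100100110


Decoding:
10 -> B
110 -> C
0 -> A
10 -> B
0 -> A
110 -> C


Result: BCABAC


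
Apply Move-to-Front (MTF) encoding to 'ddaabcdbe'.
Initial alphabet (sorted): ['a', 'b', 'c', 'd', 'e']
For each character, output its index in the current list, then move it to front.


MTF encoding:
'd': index 3 in ['a', 'b', 'c', 'd', 'e'] -> ['d', 'a', 'b', 'c', 'e']
'd': index 0 in ['d', 'a', 'b', 'c', 'e'] -> ['d', 'a', 'b', 'c', 'e']
'a': index 1 in ['d', 'a', 'b', 'c', 'e'] -> ['a', 'd', 'b', 'c', 'e']
'a': index 0 in ['a', 'd', 'b', 'c', 'e'] -> ['a', 'd', 'b', 'c', 'e']
'b': index 2 in ['a', 'd', 'b', 'c', 'e'] -> ['b', 'a', 'd', 'c', 'e']
'c': index 3 in ['b', 'a', 'd', 'c', 'e'] -> ['c', 'b', 'a', 'd', 'e']
'd': index 3 in ['c', 'b', 'a', 'd', 'e'] -> ['d', 'c', 'b', 'a', 'e']
'b': index 2 in ['d', 'c', 'b', 'a', 'e'] -> ['b', 'd', 'c', 'a', 'e']
'e': index 4 in ['b', 'd', 'c', 'a', 'e'] -> ['e', 'b', 'd', 'c', 'a']


Output: [3, 0, 1, 0, 2, 3, 3, 2, 4]


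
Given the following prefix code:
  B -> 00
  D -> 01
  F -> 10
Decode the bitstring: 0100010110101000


Decoding step by step:
Bits 01 -> D
Bits 00 -> B
Bits 01 -> D
Bits 01 -> D
Bits 10 -> F
Bits 10 -> F
Bits 10 -> F
Bits 00 -> B


Decoded message: DBDDFFFB


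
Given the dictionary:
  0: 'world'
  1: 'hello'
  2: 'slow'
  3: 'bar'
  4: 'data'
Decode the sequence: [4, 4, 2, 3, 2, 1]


Look up each index in the dictionary:
  4 -> 'data'
  4 -> 'data'
  2 -> 'slow'
  3 -> 'bar'
  2 -> 'slow'
  1 -> 'hello'

Decoded: "data data slow bar slow hello"


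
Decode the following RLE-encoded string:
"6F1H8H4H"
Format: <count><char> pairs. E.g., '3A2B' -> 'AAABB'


Expanding each <count><char> pair:
  6F -> 'FFFFFF'
  1H -> 'H'
  8H -> 'HHHHHHHH'
  4H -> 'HHHH'

Decoded = FFFFFFHHHHHHHHHHHHH


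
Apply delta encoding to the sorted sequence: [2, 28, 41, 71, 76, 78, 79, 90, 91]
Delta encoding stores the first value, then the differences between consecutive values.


First value: 2
Deltas:
  28 - 2 = 26
  41 - 28 = 13
  71 - 41 = 30
  76 - 71 = 5
  78 - 76 = 2
  79 - 78 = 1
  90 - 79 = 11
  91 - 90 = 1


Delta encoded: [2, 26, 13, 30, 5, 2, 1, 11, 1]


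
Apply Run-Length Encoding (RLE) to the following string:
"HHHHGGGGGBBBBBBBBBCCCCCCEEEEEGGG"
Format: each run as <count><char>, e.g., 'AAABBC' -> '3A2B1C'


Scanning runs left to right:
  i=0: run of 'H' x 4 -> '4H'
  i=4: run of 'G' x 5 -> '5G'
  i=9: run of 'B' x 9 -> '9B'
  i=18: run of 'C' x 6 -> '6C'
  i=24: run of 'E' x 5 -> '5E'
  i=29: run of 'G' x 3 -> '3G'

RLE = 4H5G9B6C5E3G


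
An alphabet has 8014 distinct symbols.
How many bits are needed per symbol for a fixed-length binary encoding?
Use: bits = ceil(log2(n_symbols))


log2(8014) = 12.9683
Bracket: 2^12 = 4096 < 8014 <= 2^13 = 8192
So ceil(log2(8014)) = 13

bits = ceil(log2(8014)) = ceil(12.9683) = 13 bits


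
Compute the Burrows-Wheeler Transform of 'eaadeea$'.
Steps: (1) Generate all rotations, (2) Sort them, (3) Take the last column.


Rotations (sorted):
  0: $eaadeea -> last char: a
  1: a$eaadee -> last char: e
  2: aadeea$e -> last char: e
  3: adeea$ea -> last char: a
  4: deea$eaa -> last char: a
  5: ea$eaade -> last char: e
  6: eaadeea$ -> last char: $
  7: eea$eaad -> last char: d


BWT = aeeaae$d


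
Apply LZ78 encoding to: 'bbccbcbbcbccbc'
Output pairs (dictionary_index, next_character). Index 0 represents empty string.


LZ78 encoding steps:
Dictionary: {0: ''}
Step 1: w='' (idx 0), next='b' -> output (0, 'b'), add 'b' as idx 1
Step 2: w='b' (idx 1), next='c' -> output (1, 'c'), add 'bc' as idx 2
Step 3: w='' (idx 0), next='c' -> output (0, 'c'), add 'c' as idx 3
Step 4: w='bc' (idx 2), next='b' -> output (2, 'b'), add 'bcb' as idx 4
Step 5: w='bcb' (idx 4), next='c' -> output (4, 'c'), add 'bcbc' as idx 5
Step 6: w='c' (idx 3), next='b' -> output (3, 'b'), add 'cb' as idx 6
Step 7: w='c' (idx 3), end of input -> output (3, '')


Encoded: [(0, 'b'), (1, 'c'), (0, 'c'), (2, 'b'), (4, 'c'), (3, 'b'), (3, '')]


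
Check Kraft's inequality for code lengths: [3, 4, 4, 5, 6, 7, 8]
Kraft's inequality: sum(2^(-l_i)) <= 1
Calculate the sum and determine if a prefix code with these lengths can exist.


Sum = 2^(-3) + 2^(-4) + 2^(-4) + 2^(-5) + 2^(-6) + 2^(-7) + 2^(-8)
    = 0.125 + 0.0625 + 0.0625 + 0.03125 + 0.015625 + 0.0078125 + 0.00390625
    = 79/256 = 0.30859375
Since 0.30859375 <= 1, Kraft's inequality IS satisfied.
A prefix code with these lengths CAN exist.

Kraft sum = 0.30859375. Satisfied.


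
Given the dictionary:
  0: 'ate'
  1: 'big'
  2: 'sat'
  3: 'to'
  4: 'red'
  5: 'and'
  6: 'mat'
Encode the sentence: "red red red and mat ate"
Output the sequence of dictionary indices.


Look up each word in the dictionary:
  'red' -> 4
  'red' -> 4
  'red' -> 4
  'and' -> 5
  'mat' -> 6
  'ate' -> 0

Encoded: [4, 4, 4, 5, 6, 0]


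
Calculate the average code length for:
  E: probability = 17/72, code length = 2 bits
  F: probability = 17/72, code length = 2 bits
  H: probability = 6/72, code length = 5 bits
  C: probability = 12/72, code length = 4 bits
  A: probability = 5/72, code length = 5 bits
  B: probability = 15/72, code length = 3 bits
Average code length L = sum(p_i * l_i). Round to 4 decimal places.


Weighted contributions p_i * l_i:
  E: (17/72) * 2 = 34/72
  F: (17/72) * 2 = 34/72
  H: (6/72) * 5 = 30/72
  C: (12/72) * 4 = 48/72
  A: (5/72) * 5 = 25/72
  B: (15/72) * 3 = 45/72
Sum = (34 + 34 + 30 + 48 + 25 + 45)/72 = 216/72

L = 216/72 = 3.0000 bits/symbol


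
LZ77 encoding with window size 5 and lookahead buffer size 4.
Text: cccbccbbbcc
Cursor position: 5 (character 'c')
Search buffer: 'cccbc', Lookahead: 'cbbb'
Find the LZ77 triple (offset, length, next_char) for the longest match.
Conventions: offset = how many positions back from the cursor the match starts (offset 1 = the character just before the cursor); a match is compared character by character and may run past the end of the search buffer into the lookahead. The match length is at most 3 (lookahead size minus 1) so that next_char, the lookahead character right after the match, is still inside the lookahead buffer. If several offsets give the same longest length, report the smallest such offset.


Try each offset into the search buffer:
  offset=1 (pos 4, char 'c'): match length 1
  offset=2 (pos 3, char 'b'): match length 0
  offset=3 (pos 2, char 'c'): match length 2
  offset=4 (pos 1, char 'c'): match length 1
  offset=5 (pos 0, char 'c'): match length 1
Longest match has length 2 at offset 3.
next_char = character at position 5 + 2 = 7 -> 'b'

Best match: offset=3, length=2 (matching 'cb' starting at position 2)
LZ77 triple: (3, 2, 'b')


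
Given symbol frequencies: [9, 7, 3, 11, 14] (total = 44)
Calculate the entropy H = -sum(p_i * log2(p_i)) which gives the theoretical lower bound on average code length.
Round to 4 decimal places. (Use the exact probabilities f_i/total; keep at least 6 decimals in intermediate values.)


Per-symbol terms -p_i * log2(p_i) with p_i = f_i/44:
  p = 9/44 = 0.204545: log2(p) = -2.289507, -p*log2(p) = 0.468308
  p = 7/44 = 0.159091: log2(p) = -2.652077, -p*log2(p) = 0.421921
  p = 3/44 = 0.068182: log2(p) = -3.874469, -p*log2(p) = 0.264168
  p = 11/44 = 0.250000: log2(p) = -2.000000, -p*log2(p) = 0.500000
  p = 14/44 = 0.318182: log2(p) = -1.652077, -p*log2(p) = 0.525661
H = 0.468308 + 0.421921 + 0.264168 + 0.500000 + 0.525661 = 2.180058

H = 2.1801 bits/symbol


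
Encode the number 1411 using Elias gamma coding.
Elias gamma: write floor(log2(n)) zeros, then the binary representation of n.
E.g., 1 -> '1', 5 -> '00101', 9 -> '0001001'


num_bits = floor(log2(1411)) + 1 = 11
leading_zeros = num_bits - 1 = 10
binary(1411) = 10110000011

Elias gamma(1411) = '0000000000' + '10110000011' = 000000000010110000011 (21 bits)


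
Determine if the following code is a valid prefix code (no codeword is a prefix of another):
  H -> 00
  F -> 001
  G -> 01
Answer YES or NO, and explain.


Checking each pair (does one codeword prefix another?):
  H='00' vs F='001': prefix -- VIOLATION

NO -- this is NOT a valid prefix code. H (00) is a prefix of F (001).


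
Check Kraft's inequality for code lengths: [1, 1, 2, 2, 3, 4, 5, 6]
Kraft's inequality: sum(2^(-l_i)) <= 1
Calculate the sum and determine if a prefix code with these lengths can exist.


Sum = 2^(-1) + 2^(-1) + 2^(-2) + 2^(-2) + 2^(-3) + 2^(-4) + 2^(-5) + 2^(-6)
    = 0.5 + 0.5 + 0.25 + 0.25 + 0.125 + 0.0625 + 0.03125 + 0.015625
    = 111/64 = 1.734375
Since 1.734375 > 1, Kraft's inequality is NOT satisfied.
A prefix code with these lengths CANNOT exist.

Kraft sum = 1.734375. Not satisfied.


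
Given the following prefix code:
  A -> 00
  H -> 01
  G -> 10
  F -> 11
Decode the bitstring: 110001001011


Decoding step by step:
Bits 11 -> F
Bits 00 -> A
Bits 01 -> H
Bits 00 -> A
Bits 10 -> G
Bits 11 -> F


Decoded message: FAHAGF


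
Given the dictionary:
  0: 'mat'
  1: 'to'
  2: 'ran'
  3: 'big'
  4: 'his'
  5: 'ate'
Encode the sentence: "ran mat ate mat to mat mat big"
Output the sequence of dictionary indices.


Look up each word in the dictionary:
  'ran' -> 2
  'mat' -> 0
  'ate' -> 5
  'mat' -> 0
  'to' -> 1
  'mat' -> 0
  'mat' -> 0
  'big' -> 3

Encoded: [2, 0, 5, 0, 1, 0, 0, 3]


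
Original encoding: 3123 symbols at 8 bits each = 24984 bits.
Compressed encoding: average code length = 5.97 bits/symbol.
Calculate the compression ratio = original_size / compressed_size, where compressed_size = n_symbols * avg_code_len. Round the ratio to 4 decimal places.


original_size = n_symbols * orig_bits = 3123 * 8 = 24984 bits
compressed_size = n_symbols * avg_code_len = 3123 * 5.97 = 18644.31 bits
ratio = original_size / compressed_size = 24984 / 18644.31 = 1.34

Compression ratio = 1.34


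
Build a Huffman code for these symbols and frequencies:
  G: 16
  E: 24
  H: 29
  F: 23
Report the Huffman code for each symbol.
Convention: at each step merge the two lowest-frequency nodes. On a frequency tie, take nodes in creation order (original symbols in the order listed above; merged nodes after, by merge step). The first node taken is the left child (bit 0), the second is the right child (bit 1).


Huffman tree construction:
Step 1: Merge G(16) + F(23) = 39
Step 2: Merge E(24) + H(29) = 53
Step 3: Merge (G+F)(39) + (E+H)(53) = 92
Read each symbol's code off the tree from the root (left child = 0, right child = 1).

Codes:
  G: 00 (length 2)
  E: 10 (length 2)
  H: 11 (length 2)
  F: 01 (length 2)
Average code length: 184/92 = 2.0000 bits/symbol


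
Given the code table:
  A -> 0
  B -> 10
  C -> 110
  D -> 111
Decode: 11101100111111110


Decoding:
111 -> D
0 -> A
110 -> C
0 -> A
111 -> D
111 -> D
110 -> C


Result: DACADDC


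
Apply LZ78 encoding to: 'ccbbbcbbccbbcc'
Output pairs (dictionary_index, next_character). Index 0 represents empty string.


LZ78 encoding steps:
Dictionary: {0: ''}
Step 1: w='' (idx 0), next='c' -> output (0, 'c'), add 'c' as idx 1
Step 2: w='c' (idx 1), next='b' -> output (1, 'b'), add 'cb' as idx 2
Step 3: w='' (idx 0), next='b' -> output (0, 'b'), add 'b' as idx 3
Step 4: w='b' (idx 3), next='c' -> output (3, 'c'), add 'bc' as idx 4
Step 5: w='b' (idx 3), next='b' -> output (3, 'b'), add 'bb' as idx 5
Step 6: w='c' (idx 1), next='c' -> output (1, 'c'), add 'cc' as idx 6
Step 7: w='bb' (idx 5), next='c' -> output (5, 'c'), add 'bbc' as idx 7
Step 8: w='c' (idx 1), end of input -> output (1, '')


Encoded: [(0, 'c'), (1, 'b'), (0, 'b'), (3, 'c'), (3, 'b'), (1, 'c'), (5, 'c'), (1, '')]


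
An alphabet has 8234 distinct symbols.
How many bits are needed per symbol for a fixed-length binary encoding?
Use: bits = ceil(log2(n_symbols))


log2(8234) = 13.0074
Bracket: 2^13 = 8192 < 8234 <= 2^14 = 16384
So ceil(log2(8234)) = 14

bits = ceil(log2(8234)) = ceil(13.0074) = 14 bits


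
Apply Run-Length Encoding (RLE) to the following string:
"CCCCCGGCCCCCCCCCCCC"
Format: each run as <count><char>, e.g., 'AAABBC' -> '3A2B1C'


Scanning runs left to right:
  i=0: run of 'C' x 5 -> '5C'
  i=5: run of 'G' x 2 -> '2G'
  i=7: run of 'C' x 12 -> '12C'

RLE = 5C2G12C


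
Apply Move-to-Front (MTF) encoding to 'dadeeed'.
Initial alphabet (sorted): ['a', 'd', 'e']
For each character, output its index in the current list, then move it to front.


MTF encoding:
'd': index 1 in ['a', 'd', 'e'] -> ['d', 'a', 'e']
'a': index 1 in ['d', 'a', 'e'] -> ['a', 'd', 'e']
'd': index 1 in ['a', 'd', 'e'] -> ['d', 'a', 'e']
'e': index 2 in ['d', 'a', 'e'] -> ['e', 'd', 'a']
'e': index 0 in ['e', 'd', 'a'] -> ['e', 'd', 'a']
'e': index 0 in ['e', 'd', 'a'] -> ['e', 'd', 'a']
'd': index 1 in ['e', 'd', 'a'] -> ['d', 'e', 'a']


Output: [1, 1, 1, 2, 0, 0, 1]


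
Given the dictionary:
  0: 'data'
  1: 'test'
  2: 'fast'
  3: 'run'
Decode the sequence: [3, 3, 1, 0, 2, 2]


Look up each index in the dictionary:
  3 -> 'run'
  3 -> 'run'
  1 -> 'test'
  0 -> 'data'
  2 -> 'fast'
  2 -> 'fast'

Decoded: "run run test data fast fast"


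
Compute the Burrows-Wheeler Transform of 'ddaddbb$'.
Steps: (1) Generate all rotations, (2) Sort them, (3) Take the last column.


Rotations (sorted):
  0: $ddaddbb -> last char: b
  1: addbb$dd -> last char: d
  2: b$ddaddb -> last char: b
  3: bb$ddadd -> last char: d
  4: daddbb$d -> last char: d
  5: dbb$ddad -> last char: d
  6: ddaddbb$ -> last char: $
  7: ddbb$dda -> last char: a


BWT = bdbddd$a


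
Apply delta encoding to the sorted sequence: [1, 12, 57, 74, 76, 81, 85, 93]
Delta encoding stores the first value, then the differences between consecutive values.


First value: 1
Deltas:
  12 - 1 = 11
  57 - 12 = 45
  74 - 57 = 17
  76 - 74 = 2
  81 - 76 = 5
  85 - 81 = 4
  93 - 85 = 8


Delta encoded: [1, 11, 45, 17, 2, 5, 4, 8]


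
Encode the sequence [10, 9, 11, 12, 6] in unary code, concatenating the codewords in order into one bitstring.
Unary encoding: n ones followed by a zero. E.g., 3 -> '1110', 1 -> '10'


Encode each number as n ones followed by a terminating 0:
  10 -> 11111111110 (11 bits)
  9 -> 1111111110 (10 bits)
  11 -> 111111111110 (12 bits)
  12 -> 1111111111110 (13 bits)
  6 -> 1111110 (7 bits)
Total length = 11 + 10 + 12 + 13 + 7 = 53 bits.

Unary([10, 9, 11, 12, 6]) = 11111111110111111111011111111111011111111111101111110 (53 bits)


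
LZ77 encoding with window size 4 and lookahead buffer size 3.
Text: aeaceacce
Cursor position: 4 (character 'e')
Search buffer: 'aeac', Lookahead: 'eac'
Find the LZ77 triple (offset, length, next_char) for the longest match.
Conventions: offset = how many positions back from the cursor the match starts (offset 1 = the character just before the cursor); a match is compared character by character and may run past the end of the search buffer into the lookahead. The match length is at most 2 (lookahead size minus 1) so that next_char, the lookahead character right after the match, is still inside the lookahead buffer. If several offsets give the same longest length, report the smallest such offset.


Try each offset into the search buffer:
  offset=1 (pos 3, char 'c'): match length 0
  offset=2 (pos 2, char 'a'): match length 0
  offset=3 (pos 1, char 'e'): match length 2
  offset=4 (pos 0, char 'a'): match length 0
Longest match has length 2 at offset 3.
next_char = character at position 4 + 2 = 6 -> 'c'

Best match: offset=3, length=2 (matching 'ea' starting at position 1)
LZ77 triple: (3, 2, 'c')


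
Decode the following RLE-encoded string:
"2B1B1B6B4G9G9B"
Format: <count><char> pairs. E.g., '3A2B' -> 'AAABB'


Expanding each <count><char> pair:
  2B -> 'BB'
  1B -> 'B'
  1B -> 'B'
  6B -> 'BBBBBB'
  4G -> 'GGGG'
  9G -> 'GGGGGGGGG'
  9B -> 'BBBBBBBBB'

Decoded = BBBBBBBBBBGGGGGGGGGGGGGBBBBBBBBB


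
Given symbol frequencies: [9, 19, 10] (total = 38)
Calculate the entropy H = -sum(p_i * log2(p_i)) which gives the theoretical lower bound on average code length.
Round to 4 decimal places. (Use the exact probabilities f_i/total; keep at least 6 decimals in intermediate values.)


Per-symbol terms -p_i * log2(p_i) with p_i = f_i/38:
  p = 9/38 = 0.236842: log2(p) = -2.078003, -p*log2(p) = 0.492158
  p = 19/38 = 0.500000: log2(p) = -1.000000, -p*log2(p) = 0.500000
  p = 10/38 = 0.263158: log2(p) = -1.925999, -p*log2(p) = 0.506842
H = 0.492158 + 0.500000 + 0.506842 = 1.499000

H = 1.499 bits/symbol


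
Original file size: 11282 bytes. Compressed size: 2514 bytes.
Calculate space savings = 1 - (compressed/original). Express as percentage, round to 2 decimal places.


ratio = compressed/original = 2514/11282 = 0.222833
savings = 1 - ratio = 1 - 0.222833 = 0.777167
as a percentage: 0.777167 * 100 = 77.72%

Space savings = 1 - 2514/11282 = 77.72%


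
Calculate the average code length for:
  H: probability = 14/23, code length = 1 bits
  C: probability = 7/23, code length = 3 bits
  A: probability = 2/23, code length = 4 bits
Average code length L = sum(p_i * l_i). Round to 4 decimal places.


Weighted contributions p_i * l_i:
  H: (14/23) * 1 = 14/23
  C: (7/23) * 3 = 21/23
  A: (2/23) * 4 = 8/23
Sum = (14 + 21 + 8)/23 = 43/23

L = 43/23 = 1.8696 bits/symbol


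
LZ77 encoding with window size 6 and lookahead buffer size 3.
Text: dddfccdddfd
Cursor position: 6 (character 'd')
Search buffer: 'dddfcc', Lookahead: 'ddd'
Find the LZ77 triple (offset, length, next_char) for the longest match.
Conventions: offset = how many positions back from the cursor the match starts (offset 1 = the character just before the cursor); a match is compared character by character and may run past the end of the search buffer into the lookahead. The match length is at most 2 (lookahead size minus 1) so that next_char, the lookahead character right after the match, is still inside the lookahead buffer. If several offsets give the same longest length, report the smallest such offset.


Try each offset into the search buffer:
  offset=1 (pos 5, char 'c'): match length 0
  offset=2 (pos 4, char 'c'): match length 0
  offset=3 (pos 3, char 'f'): match length 0
  offset=4 (pos 2, char 'd'): match length 1
  offset=5 (pos 1, char 'd'): match length 2
  offset=6 (pos 0, char 'd'): match length 2
Longest match has length 2, found at offsets 5, 6; take the smallest, offset 5.
next_char = character at position 6 + 2 = 8 -> 'd'

Best match: offset=5, length=2 (matching 'dd' starting at position 1)
LZ77 triple: (5, 2, 'd')


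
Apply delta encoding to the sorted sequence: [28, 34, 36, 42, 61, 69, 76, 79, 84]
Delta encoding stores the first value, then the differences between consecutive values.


First value: 28
Deltas:
  34 - 28 = 6
  36 - 34 = 2
  42 - 36 = 6
  61 - 42 = 19
  69 - 61 = 8
  76 - 69 = 7
  79 - 76 = 3
  84 - 79 = 5


Delta encoded: [28, 6, 2, 6, 19, 8, 7, 3, 5]


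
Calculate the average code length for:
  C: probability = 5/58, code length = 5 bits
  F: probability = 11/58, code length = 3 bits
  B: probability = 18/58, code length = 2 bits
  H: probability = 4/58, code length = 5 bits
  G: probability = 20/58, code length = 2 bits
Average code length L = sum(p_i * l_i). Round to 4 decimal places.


Weighted contributions p_i * l_i:
  C: (5/58) * 5 = 25/58
  F: (11/58) * 3 = 33/58
  B: (18/58) * 2 = 36/58
  H: (4/58) * 5 = 20/58
  G: (20/58) * 2 = 40/58
Sum = (25 + 33 + 36 + 20 + 40)/58 = 154/58

L = 154/58 = 2.6552 bits/symbol


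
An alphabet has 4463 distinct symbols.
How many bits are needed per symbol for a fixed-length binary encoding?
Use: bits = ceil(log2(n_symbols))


log2(4463) = 12.1238
Bracket: 2^12 = 4096 < 4463 <= 2^13 = 8192
So ceil(log2(4463)) = 13

bits = ceil(log2(4463)) = ceil(12.1238) = 13 bits


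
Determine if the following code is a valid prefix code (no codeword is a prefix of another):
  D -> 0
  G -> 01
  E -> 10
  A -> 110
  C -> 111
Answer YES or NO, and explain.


Checking each pair (does one codeword prefix another?):
  D='0' vs G='01': prefix -- VIOLATION

NO -- this is NOT a valid prefix code. D (0) is a prefix of G (01).


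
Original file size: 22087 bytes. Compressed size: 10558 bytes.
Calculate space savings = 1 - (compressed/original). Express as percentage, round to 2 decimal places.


ratio = compressed/original = 10558/22087 = 0.478019
savings = 1 - ratio = 1 - 0.478019 = 0.521981
as a percentage: 0.521981 * 100 = 52.2%

Space savings = 1 - 10558/22087 = 52.2%


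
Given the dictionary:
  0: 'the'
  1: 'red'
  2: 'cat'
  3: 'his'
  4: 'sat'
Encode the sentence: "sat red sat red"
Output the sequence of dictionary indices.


Look up each word in the dictionary:
  'sat' -> 4
  'red' -> 1
  'sat' -> 4
  'red' -> 1

Encoded: [4, 1, 4, 1]


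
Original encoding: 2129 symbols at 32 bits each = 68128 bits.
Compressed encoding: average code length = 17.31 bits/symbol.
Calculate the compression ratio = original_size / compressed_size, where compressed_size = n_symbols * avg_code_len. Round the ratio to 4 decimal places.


original_size = n_symbols * orig_bits = 2129 * 32 = 68128 bits
compressed_size = n_symbols * avg_code_len = 2129 * 17.31 = 36852.99 bits
ratio = original_size / compressed_size = 68128 / 36852.99 = 1.8486

Compression ratio = 1.8486


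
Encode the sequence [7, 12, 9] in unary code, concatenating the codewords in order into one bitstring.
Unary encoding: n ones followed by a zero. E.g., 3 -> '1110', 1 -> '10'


Encode each number as n ones followed by a terminating 0:
  7 -> 11111110 (8 bits)
  12 -> 1111111111110 (13 bits)
  9 -> 1111111110 (10 bits)
Total length = 8 + 13 + 10 = 31 bits.

Unary([7, 12, 9]) = 1111111011111111111101111111110 (31 bits)


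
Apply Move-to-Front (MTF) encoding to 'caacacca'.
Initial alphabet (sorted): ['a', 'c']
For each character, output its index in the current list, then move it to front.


MTF encoding:
'c': index 1 in ['a', 'c'] -> ['c', 'a']
'a': index 1 in ['c', 'a'] -> ['a', 'c']
'a': index 0 in ['a', 'c'] -> ['a', 'c']
'c': index 1 in ['a', 'c'] -> ['c', 'a']
'a': index 1 in ['c', 'a'] -> ['a', 'c']
'c': index 1 in ['a', 'c'] -> ['c', 'a']
'c': index 0 in ['c', 'a'] -> ['c', 'a']
'a': index 1 in ['c', 'a'] -> ['a', 'c']


Output: [1, 1, 0, 1, 1, 1, 0, 1]


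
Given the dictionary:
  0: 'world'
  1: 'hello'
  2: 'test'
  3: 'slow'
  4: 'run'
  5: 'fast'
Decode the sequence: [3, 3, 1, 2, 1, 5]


Look up each index in the dictionary:
  3 -> 'slow'
  3 -> 'slow'
  1 -> 'hello'
  2 -> 'test'
  1 -> 'hello'
  5 -> 'fast'

Decoded: "slow slow hello test hello fast"


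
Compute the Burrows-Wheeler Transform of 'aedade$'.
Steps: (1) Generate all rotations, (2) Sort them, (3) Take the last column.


Rotations (sorted):
  0: $aedade -> last char: e
  1: ade$aed -> last char: d
  2: aedade$ -> last char: $
  3: dade$ae -> last char: e
  4: de$aeda -> last char: a
  5: e$aedad -> last char: d
  6: edade$a -> last char: a


BWT = ed$eada


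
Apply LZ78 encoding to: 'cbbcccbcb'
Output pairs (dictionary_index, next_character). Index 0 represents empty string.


LZ78 encoding steps:
Dictionary: {0: ''}
Step 1: w='' (idx 0), next='c' -> output (0, 'c'), add 'c' as idx 1
Step 2: w='' (idx 0), next='b' -> output (0, 'b'), add 'b' as idx 2
Step 3: w='b' (idx 2), next='c' -> output (2, 'c'), add 'bc' as idx 3
Step 4: w='c' (idx 1), next='c' -> output (1, 'c'), add 'cc' as idx 4
Step 5: w='bc' (idx 3), next='b' -> output (3, 'b'), add 'bcb' as idx 5


Encoded: [(0, 'c'), (0, 'b'), (2, 'c'), (1, 'c'), (3, 'b')]


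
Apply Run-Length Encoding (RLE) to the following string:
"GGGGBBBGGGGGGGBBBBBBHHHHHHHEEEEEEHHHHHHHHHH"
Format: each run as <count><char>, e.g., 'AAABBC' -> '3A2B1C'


Scanning runs left to right:
  i=0: run of 'G' x 4 -> '4G'
  i=4: run of 'B' x 3 -> '3B'
  i=7: run of 'G' x 7 -> '7G'
  i=14: run of 'B' x 6 -> '6B'
  i=20: run of 'H' x 7 -> '7H'
  i=27: run of 'E' x 6 -> '6E'
  i=33: run of 'H' x 10 -> '10H'

RLE = 4G3B7G6B7H6E10H


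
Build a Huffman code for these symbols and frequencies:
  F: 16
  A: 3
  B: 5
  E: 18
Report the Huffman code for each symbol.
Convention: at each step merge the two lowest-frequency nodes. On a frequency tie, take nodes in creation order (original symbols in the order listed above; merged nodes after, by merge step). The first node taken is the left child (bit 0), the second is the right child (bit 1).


Huffman tree construction:
Step 1: Merge A(3) + B(5) = 8
Step 2: Merge (A+B)(8) + F(16) = 24
Step 3: Merge E(18) + ((A+B)+F)(24) = 42
Read each symbol's code off the tree from the root (left child = 0, right child = 1).

Codes:
  F: 11 (length 2)
  A: 100 (length 3)
  B: 101 (length 3)
  E: 0 (length 1)
Average code length: 74/42 = 1.7619 bits/symbol


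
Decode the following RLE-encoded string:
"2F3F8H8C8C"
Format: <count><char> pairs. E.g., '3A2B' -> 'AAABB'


Expanding each <count><char> pair:
  2F -> 'FF'
  3F -> 'FFF'
  8H -> 'HHHHHHHH'
  8C -> 'CCCCCCCC'
  8C -> 'CCCCCCCC'

Decoded = FFFFFHHHHHHHHCCCCCCCCCCCCCCCC


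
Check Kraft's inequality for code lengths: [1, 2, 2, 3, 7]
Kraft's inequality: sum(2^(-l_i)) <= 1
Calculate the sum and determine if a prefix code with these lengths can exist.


Sum = 2^(-1) + 2^(-2) + 2^(-2) + 2^(-3) + 2^(-7)
    = 0.5 + 0.25 + 0.25 + 0.125 + 0.0078125
    = 145/128 = 1.1328125
Since 1.1328125 > 1, Kraft's inequality is NOT satisfied.
A prefix code with these lengths CANNOT exist.

Kraft sum = 1.1328125. Not satisfied.


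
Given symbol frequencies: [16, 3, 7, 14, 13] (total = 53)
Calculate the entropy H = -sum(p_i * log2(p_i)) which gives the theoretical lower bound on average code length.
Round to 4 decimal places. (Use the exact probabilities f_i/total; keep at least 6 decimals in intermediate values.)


Per-symbol terms -p_i * log2(p_i) with p_i = f_i/53:
  p = 16/53 = 0.301887: log2(p) = -1.727920, -p*log2(p) = 0.521636
  p = 3/53 = 0.056604: log2(p) = -4.142958, -p*log2(p) = 0.234507
  p = 7/53 = 0.132075: log2(p) = -2.920566, -p*log2(p) = 0.385735
  p = 14/53 = 0.264151: log2(p) = -1.920566, -p*log2(p) = 0.507319
  p = 13/53 = 0.245283: log2(p) = -2.027481, -p*log2(p) = 0.497307
H = 0.521636 + 0.234507 + 0.385735 + 0.507319 + 0.497307 = 2.146504

H = 2.1465 bits/symbol


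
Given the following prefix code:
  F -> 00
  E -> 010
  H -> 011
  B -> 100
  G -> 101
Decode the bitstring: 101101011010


Decoding step by step:
Bits 101 -> G
Bits 101 -> G
Bits 011 -> H
Bits 010 -> E


Decoded message: GGHE


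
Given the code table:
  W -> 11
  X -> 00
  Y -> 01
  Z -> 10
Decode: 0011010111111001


Decoding:
00 -> X
11 -> W
01 -> Y
01 -> Y
11 -> W
11 -> W
10 -> Z
01 -> Y


Result: XWYYWWZY


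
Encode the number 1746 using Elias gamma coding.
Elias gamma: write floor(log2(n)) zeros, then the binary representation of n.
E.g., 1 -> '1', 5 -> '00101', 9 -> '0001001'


num_bits = floor(log2(1746)) + 1 = 11
leading_zeros = num_bits - 1 = 10
binary(1746) = 11011010010

Elias gamma(1746) = '0000000000' + '11011010010' = 000000000011011010010 (21 bits)


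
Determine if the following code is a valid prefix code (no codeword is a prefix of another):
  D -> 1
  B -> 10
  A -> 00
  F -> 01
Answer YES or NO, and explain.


Checking each pair (does one codeword prefix another?):
  D='1' vs B='10': prefix -- VIOLATION

NO -- this is NOT a valid prefix code. D (1) is a prefix of B (10).


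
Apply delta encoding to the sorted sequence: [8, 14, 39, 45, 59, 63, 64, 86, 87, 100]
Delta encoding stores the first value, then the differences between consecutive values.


First value: 8
Deltas:
  14 - 8 = 6
  39 - 14 = 25
  45 - 39 = 6
  59 - 45 = 14
  63 - 59 = 4
  64 - 63 = 1
  86 - 64 = 22
  87 - 86 = 1
  100 - 87 = 13


Delta encoded: [8, 6, 25, 6, 14, 4, 1, 22, 1, 13]


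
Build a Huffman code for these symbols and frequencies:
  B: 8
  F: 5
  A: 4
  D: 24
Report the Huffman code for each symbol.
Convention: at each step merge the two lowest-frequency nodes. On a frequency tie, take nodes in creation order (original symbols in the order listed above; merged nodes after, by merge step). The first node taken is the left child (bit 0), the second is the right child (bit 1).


Huffman tree construction:
Step 1: Merge A(4) + F(5) = 9
Step 2: Merge B(8) + (A+F)(9) = 17
Step 3: Merge (B+(A+F))(17) + D(24) = 41
Read each symbol's code off the tree from the root (left child = 0, right child = 1).

Codes:
  B: 00 (length 2)
  F: 011 (length 3)
  A: 010 (length 3)
  D: 1 (length 1)
Average code length: 67/41 = 1.6341 bits/symbol


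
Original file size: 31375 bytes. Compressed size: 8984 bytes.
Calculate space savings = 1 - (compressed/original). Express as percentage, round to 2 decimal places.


ratio = compressed/original = 8984/31375 = 0.286343
savings = 1 - ratio = 1 - 0.286343 = 0.713657
as a percentage: 0.713657 * 100 = 71.37%

Space savings = 1 - 8984/31375 = 71.37%


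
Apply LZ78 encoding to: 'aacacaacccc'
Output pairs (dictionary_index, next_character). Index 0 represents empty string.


LZ78 encoding steps:
Dictionary: {0: ''}
Step 1: w='' (idx 0), next='a' -> output (0, 'a'), add 'a' as idx 1
Step 2: w='a' (idx 1), next='c' -> output (1, 'c'), add 'ac' as idx 2
Step 3: w='ac' (idx 2), next='a' -> output (2, 'a'), add 'aca' as idx 3
Step 4: w='ac' (idx 2), next='c' -> output (2, 'c'), add 'acc' as idx 4
Step 5: w='' (idx 0), next='c' -> output (0, 'c'), add 'c' as idx 5
Step 6: w='c' (idx 5), end of input -> output (5, '')


Encoded: [(0, 'a'), (1, 'c'), (2, 'a'), (2, 'c'), (0, 'c'), (5, '')]


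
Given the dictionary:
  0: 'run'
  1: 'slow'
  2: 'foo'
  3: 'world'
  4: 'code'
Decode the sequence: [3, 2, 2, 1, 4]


Look up each index in the dictionary:
  3 -> 'world'
  2 -> 'foo'
  2 -> 'foo'
  1 -> 'slow'
  4 -> 'code'

Decoded: "world foo foo slow code"


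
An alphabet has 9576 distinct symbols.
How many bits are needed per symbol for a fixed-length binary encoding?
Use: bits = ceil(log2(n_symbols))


log2(9576) = 13.2252
Bracket: 2^13 = 8192 < 9576 <= 2^14 = 16384
So ceil(log2(9576)) = 14

bits = ceil(log2(9576)) = ceil(13.2252) = 14 bits


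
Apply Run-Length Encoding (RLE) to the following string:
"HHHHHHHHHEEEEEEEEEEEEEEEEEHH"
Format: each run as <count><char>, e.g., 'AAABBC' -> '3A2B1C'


Scanning runs left to right:
  i=0: run of 'H' x 9 -> '9H'
  i=9: run of 'E' x 17 -> '17E'
  i=26: run of 'H' x 2 -> '2H'

RLE = 9H17E2H


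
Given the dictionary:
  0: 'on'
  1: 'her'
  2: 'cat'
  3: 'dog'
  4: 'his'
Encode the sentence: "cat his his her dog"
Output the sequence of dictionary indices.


Look up each word in the dictionary:
  'cat' -> 2
  'his' -> 4
  'his' -> 4
  'her' -> 1
  'dog' -> 3

Encoded: [2, 4, 4, 1, 3]


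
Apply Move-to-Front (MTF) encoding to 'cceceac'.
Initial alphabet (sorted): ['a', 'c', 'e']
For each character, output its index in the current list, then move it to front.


MTF encoding:
'c': index 1 in ['a', 'c', 'e'] -> ['c', 'a', 'e']
'c': index 0 in ['c', 'a', 'e'] -> ['c', 'a', 'e']
'e': index 2 in ['c', 'a', 'e'] -> ['e', 'c', 'a']
'c': index 1 in ['e', 'c', 'a'] -> ['c', 'e', 'a']
'e': index 1 in ['c', 'e', 'a'] -> ['e', 'c', 'a']
'a': index 2 in ['e', 'c', 'a'] -> ['a', 'e', 'c']
'c': index 2 in ['a', 'e', 'c'] -> ['c', 'a', 'e']


Output: [1, 0, 2, 1, 1, 2, 2]


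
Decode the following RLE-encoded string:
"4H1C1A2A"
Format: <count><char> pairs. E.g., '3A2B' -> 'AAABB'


Expanding each <count><char> pair:
  4H -> 'HHHH'
  1C -> 'C'
  1A -> 'A'
  2A -> 'AA'

Decoded = HHHHCAAA


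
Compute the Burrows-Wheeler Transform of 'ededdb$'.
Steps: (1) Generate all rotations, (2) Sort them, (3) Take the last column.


Rotations (sorted):
  0: $ededdb -> last char: b
  1: b$ededd -> last char: d
  2: db$eded -> last char: d
  3: ddb$ede -> last char: e
  4: deddb$e -> last char: e
  5: eddb$ed -> last char: d
  6: ededdb$ -> last char: $


BWT = bddeed$


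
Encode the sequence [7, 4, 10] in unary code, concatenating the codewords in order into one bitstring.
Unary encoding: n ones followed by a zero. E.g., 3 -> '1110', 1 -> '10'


Encode each number as n ones followed by a terminating 0:
  7 -> 11111110 (8 bits)
  4 -> 11110 (5 bits)
  10 -> 11111111110 (11 bits)
Total length = 8 + 5 + 11 = 24 bits.

Unary([7, 4, 10]) = 111111101111011111111110 (24 bits)


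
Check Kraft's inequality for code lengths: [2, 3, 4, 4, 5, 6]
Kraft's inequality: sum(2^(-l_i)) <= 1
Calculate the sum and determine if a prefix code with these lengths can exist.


Sum = 2^(-2) + 2^(-3) + 2^(-4) + 2^(-4) + 2^(-5) + 2^(-6)
    = 0.25 + 0.125 + 0.0625 + 0.0625 + 0.03125 + 0.015625
    = 35/64 = 0.546875
Since 0.546875 <= 1, Kraft's inequality IS satisfied.
A prefix code with these lengths CAN exist.

Kraft sum = 0.546875. Satisfied.


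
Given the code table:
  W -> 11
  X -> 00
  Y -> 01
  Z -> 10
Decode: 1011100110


Decoding:
10 -> Z
11 -> W
10 -> Z
01 -> Y
10 -> Z


Result: ZWZYZ


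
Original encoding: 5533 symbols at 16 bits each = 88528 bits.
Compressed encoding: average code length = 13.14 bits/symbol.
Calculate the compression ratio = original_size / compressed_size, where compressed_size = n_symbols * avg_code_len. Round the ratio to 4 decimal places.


original_size = n_symbols * orig_bits = 5533 * 16 = 88528 bits
compressed_size = n_symbols * avg_code_len = 5533 * 13.14 = 72703.62 bits
ratio = original_size / compressed_size = 88528 / 72703.62 = 1.2177

Compression ratio = 1.2177


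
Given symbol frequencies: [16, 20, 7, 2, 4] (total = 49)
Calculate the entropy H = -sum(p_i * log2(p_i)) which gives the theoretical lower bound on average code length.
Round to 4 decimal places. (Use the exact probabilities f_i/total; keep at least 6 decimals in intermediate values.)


Per-symbol terms -p_i * log2(p_i) with p_i = f_i/49:
  p = 16/49 = 0.326531: log2(p) = -1.614710, -p*log2(p) = 0.527252
  p = 20/49 = 0.408163: log2(p) = -1.292782, -p*log2(p) = 0.527666
  p = 7/49 = 0.142857: log2(p) = -2.807355, -p*log2(p) = 0.401051
  p = 2/49 = 0.040816: log2(p) = -4.614710, -p*log2(p) = 0.188356
  p = 4/49 = 0.081633: log2(p) = -3.614710, -p*log2(p) = 0.295078
H = 0.527252 + 0.527666 + 0.401051 + 0.188356 + 0.295078 = 1.939403

H = 1.9394 bits/symbol


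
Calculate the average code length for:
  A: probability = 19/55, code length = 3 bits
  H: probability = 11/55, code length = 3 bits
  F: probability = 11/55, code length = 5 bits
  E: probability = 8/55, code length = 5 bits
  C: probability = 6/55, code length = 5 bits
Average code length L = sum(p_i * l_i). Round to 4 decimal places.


Weighted contributions p_i * l_i:
  A: (19/55) * 3 = 57/55
  H: (11/55) * 3 = 33/55
  F: (11/55) * 5 = 55/55
  E: (8/55) * 5 = 40/55
  C: (6/55) * 5 = 30/55
Sum = (57 + 33 + 55 + 40 + 30)/55 = 215/55

L = 215/55 = 3.9091 bits/symbol


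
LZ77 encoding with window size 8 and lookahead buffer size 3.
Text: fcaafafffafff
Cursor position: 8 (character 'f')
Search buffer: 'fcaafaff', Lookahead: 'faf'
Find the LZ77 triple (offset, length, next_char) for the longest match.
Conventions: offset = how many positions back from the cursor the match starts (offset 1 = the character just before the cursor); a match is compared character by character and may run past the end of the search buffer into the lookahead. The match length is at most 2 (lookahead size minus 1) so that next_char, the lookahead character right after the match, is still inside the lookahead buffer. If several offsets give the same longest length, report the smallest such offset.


Try each offset into the search buffer:
  offset=1 (pos 7, char 'f'): match length 1
  offset=2 (pos 6, char 'f'): match length 1
  offset=3 (pos 5, char 'a'): match length 0
  offset=4 (pos 4, char 'f'): match length 2
  offset=5 (pos 3, char 'a'): match length 0
  offset=6 (pos 2, char 'a'): match length 0
  offset=7 (pos 1, char 'c'): match length 0
  offset=8 (pos 0, char 'f'): match length 1
Longest match has length 2 at offset 4.
next_char = character at position 8 + 2 = 10 -> 'f'

Best match: offset=4, length=2 (matching 'fa' starting at position 4)
LZ77 triple: (4, 2, 'f')


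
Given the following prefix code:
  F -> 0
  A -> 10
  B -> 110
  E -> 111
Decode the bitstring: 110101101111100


Decoding step by step:
Bits 110 -> B
Bits 10 -> A
Bits 110 -> B
Bits 111 -> E
Bits 110 -> B
Bits 0 -> F


Decoded message: BABEBF


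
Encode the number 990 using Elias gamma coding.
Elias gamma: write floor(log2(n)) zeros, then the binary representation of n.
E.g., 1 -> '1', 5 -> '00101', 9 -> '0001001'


num_bits = floor(log2(990)) + 1 = 10
leading_zeros = num_bits - 1 = 9
binary(990) = 1111011110

Elias gamma(990) = '000000000' + '1111011110' = 0000000001111011110 (19 bits)


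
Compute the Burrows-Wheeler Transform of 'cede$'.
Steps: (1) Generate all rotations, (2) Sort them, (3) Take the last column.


Rotations (sorted):
  0: $cede -> last char: e
  1: cede$ -> last char: $
  2: de$ce -> last char: e
  3: e$ced -> last char: d
  4: ede$c -> last char: c


BWT = e$edc


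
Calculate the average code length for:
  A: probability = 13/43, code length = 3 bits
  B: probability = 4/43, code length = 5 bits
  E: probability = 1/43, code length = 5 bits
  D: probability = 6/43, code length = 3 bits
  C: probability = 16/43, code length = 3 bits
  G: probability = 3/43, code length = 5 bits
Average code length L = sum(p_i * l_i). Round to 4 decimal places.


Weighted contributions p_i * l_i:
  A: (13/43) * 3 = 39/43
  B: (4/43) * 5 = 20/43
  E: (1/43) * 5 = 5/43
  D: (6/43) * 3 = 18/43
  C: (16/43) * 3 = 48/43
  G: (3/43) * 5 = 15/43
Sum = (39 + 20 + 5 + 18 + 48 + 15)/43 = 145/43

L = 145/43 = 3.3721 bits/symbol


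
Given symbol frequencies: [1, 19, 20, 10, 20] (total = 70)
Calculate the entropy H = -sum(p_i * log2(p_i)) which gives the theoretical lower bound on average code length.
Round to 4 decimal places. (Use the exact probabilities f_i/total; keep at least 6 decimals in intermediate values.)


Per-symbol terms -p_i * log2(p_i) with p_i = f_i/70:
  p = 1/70 = 0.014286: log2(p) = -6.129283, -p*log2(p) = 0.087561
  p = 19/70 = 0.271429: log2(p) = -1.881356, -p*log2(p) = 0.510654
  p = 20/70 = 0.285714: log2(p) = -1.807355, -p*log2(p) = 0.516387
  p = 10/70 = 0.142857: log2(p) = -2.807355, -p*log2(p) = 0.401051
  p = 20/70 = 0.285714: log2(p) = -1.807355, -p*log2(p) = 0.516387
H = 0.087561 + 0.510654 + 0.516387 + 0.401051 + 0.516387 = 2.032040

H = 2.032 bits/symbol


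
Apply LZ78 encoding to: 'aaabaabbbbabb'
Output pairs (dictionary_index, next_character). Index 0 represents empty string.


LZ78 encoding steps:
Dictionary: {0: ''}
Step 1: w='' (idx 0), next='a' -> output (0, 'a'), add 'a' as idx 1
Step 2: w='a' (idx 1), next='a' -> output (1, 'a'), add 'aa' as idx 2
Step 3: w='' (idx 0), next='b' -> output (0, 'b'), add 'b' as idx 3
Step 4: w='aa' (idx 2), next='b' -> output (2, 'b'), add 'aab' as idx 4
Step 5: w='b' (idx 3), next='b' -> output (3, 'b'), add 'bb' as idx 5
Step 6: w='b' (idx 3), next='a' -> output (3, 'a'), add 'ba' as idx 6
Step 7: w='bb' (idx 5), end of input -> output (5, '')


Encoded: [(0, 'a'), (1, 'a'), (0, 'b'), (2, 'b'), (3, 'b'), (3, 'a'), (5, '')]


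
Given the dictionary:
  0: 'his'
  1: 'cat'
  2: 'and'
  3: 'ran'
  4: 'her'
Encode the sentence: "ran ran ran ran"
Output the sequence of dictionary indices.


Look up each word in the dictionary:
  'ran' -> 3
  'ran' -> 3
  'ran' -> 3
  'ran' -> 3

Encoded: [3, 3, 3, 3]


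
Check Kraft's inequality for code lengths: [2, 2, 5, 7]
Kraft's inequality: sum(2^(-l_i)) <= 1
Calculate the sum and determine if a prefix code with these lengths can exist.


Sum = 2^(-2) + 2^(-2) + 2^(-5) + 2^(-7)
    = 0.25 + 0.25 + 0.03125 + 0.0078125
    = 69/128 = 0.5390625
Since 0.5390625 <= 1, Kraft's inequality IS satisfied.
A prefix code with these lengths CAN exist.

Kraft sum = 0.5390625. Satisfied.


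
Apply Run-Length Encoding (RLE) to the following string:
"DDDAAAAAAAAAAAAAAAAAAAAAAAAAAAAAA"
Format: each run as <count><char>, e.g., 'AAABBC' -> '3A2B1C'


Scanning runs left to right:
  i=0: run of 'D' x 3 -> '3D'
  i=3: run of 'A' x 30 -> '30A'

RLE = 3D30A


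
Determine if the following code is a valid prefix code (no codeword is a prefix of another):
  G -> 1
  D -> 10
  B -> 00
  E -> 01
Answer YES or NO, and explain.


Checking each pair (does one codeword prefix another?):
  G='1' vs D='10': prefix -- VIOLATION

NO -- this is NOT a valid prefix code. G (1) is a prefix of D (10).
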